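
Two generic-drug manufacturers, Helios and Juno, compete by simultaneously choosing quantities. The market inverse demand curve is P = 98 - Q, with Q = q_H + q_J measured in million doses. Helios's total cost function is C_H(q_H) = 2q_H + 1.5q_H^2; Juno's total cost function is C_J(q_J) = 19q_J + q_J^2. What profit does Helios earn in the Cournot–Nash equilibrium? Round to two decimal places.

644.22

Helios's profit: π_H = (98 - Q)q_H - (2q_H + (3/2)q_H²). Setting ∂π_H/∂q_H = 0: 96 - 5q_H - (q_J) = 0.
Juno's first-order condition: 79 - 4q_J - (q_H) = 0.
Best responses: q_H = (96 - q_J)/5, q_J = (79 - q_H)/4.
Substituting one into the other gives q_H = 305/19 and q_J = 299/19.
Price P = 98 - 604/19 = 1258/19.
Helios's profit: (1258/19)·(305/19) - 2·(305/19) - (3/2)(305/19)² = 644.2175.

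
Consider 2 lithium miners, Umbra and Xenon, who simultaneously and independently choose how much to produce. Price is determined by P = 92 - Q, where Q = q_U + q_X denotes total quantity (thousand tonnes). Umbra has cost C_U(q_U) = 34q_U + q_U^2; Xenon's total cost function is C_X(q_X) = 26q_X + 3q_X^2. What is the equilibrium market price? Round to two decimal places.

Umbra's profit: π_U = (92 - Q)q_U - (34q_U + q_U²). Setting ∂π_U/∂q_U = 0: 58 - 4q_U - (q_X) = 0.
Xenon's first-order condition: 66 - 8q_X - (q_U) = 0.
Best responses: q_U = (58 - q_X)/4, q_X = (66 - q_U)/8.
Solving the pair: q_U = 398/31, q_X = 206/31.
Total output Q = 604/31, so price P = 92 - 604/31 = 72.5161.

72.52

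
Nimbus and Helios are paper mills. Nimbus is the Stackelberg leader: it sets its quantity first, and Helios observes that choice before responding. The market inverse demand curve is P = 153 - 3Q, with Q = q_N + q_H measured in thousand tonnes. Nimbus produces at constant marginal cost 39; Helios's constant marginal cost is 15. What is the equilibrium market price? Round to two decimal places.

The follower Helios best-responds to any q_N: π_H = (153 - 3Q)q_H - 15q_H.
∂π_H/∂q_H = 138 - 3q_N - 6q_H = 0 gives the reaction function q_H = (138 - 3q_N)/6.
The leader anticipates this reaction. Substituting into P = 153 - 3Q gives P = 84 - (3/2)q_N, so π_N = (84 - (3/2)q_N)q_N - 39q_N.
Leader FOC: 45 - 3q_N = 0, so q_N = 15.
Then q_H = (138 - 3·15)/6 = 31/2.
Total output Q = 61/2, so price P = 153 - 3·(61/2) = 123/2.

61.50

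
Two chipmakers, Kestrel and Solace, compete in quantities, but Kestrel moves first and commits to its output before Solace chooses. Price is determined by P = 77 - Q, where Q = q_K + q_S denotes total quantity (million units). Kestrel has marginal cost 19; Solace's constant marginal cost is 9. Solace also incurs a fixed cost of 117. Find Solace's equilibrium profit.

Solve by backward induction. Given q_K, the follower Solace maximises π_S = (77 - q_K - q_S)q_S - 9q_S.
Setting the follower's marginal profit to zero, 68 - q_K - 2q_S = 0, i.e. q_S = (68 - q_K)/2.
Kestrel substitutes q_S(q_K) into its own profit: π_K = q_K(77 - q_K - (68 - q_K)/2) - 19q_K = (43 - (1/2)q_K)q_K - 19q_K.
Leader FOC: 24 - q_K = 0, so q_K = 24.
Then q_S = (68 - 24)/2 = 22.
Price P = 77 - 46 = 31.
Solace's profit: (31 - 9)·22 - 117 = 367.

367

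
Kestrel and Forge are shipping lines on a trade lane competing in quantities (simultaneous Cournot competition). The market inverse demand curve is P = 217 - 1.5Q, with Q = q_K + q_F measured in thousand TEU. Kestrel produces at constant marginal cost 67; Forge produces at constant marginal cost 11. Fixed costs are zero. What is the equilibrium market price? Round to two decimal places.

98.33

Kestrel's profit: π_K = (217 - 1.5Q)q_K - (67q_K). Setting ∂π_K/∂q_K = 0: 150 - 3q_K - (3/2)(q_F) = 0.
Forge's profit: π_F = (217 - 1.5Q)q_F - (11q_F). Setting ∂π_F/∂q_F = 0: 206 - 3q_F - (3/2)(q_K) = 0.
Best responses: q_K = (150 - (3/2)q_F)/3, q_F = (206 - (3/2)q_K)/3.
Solving the pair: q_K = 188/9, q_F = 524/9.
Total output Q = 712/9, so price P = 217 - (3/2)·(712/9) = 295/3.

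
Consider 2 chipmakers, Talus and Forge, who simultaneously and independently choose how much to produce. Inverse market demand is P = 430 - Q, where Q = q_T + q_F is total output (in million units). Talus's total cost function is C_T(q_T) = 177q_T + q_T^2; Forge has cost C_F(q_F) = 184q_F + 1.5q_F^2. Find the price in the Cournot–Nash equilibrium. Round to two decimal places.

Talus's profit: π_T = (430 - Q)q_T - (177q_T + q_T²). Setting ∂π_T/∂q_T = 0: 253 - 4q_T - (q_F) = 0.
Forge's profit: π_F = (430 - Q)q_F - (184q_F + (3/2)q_F²). Setting ∂π_F/∂q_F = 0: 246 - 5q_F - (q_T) = 0.
So q_T = (253 - q_F)/4 and q_F = (246 - q_T)/5.
Substituting one into the other gives q_T = 1019/19 and q_F = 731/19.
Total output Q = 1750/19, so price P = 430 - 1750/19 = 337.8947.

337.89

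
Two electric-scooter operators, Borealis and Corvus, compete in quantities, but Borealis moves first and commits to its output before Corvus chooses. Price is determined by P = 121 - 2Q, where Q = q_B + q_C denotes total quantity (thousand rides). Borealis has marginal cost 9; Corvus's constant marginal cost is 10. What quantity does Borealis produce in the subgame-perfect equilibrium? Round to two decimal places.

Solve by backward induction. Given q_B, the follower Corvus maximises π_C = (121 - 2q_B - 2q_C)q_C - 10q_C.
∂π_C/∂q_C = 111 - 2q_B - 4q_C = 0 gives the reaction function q_C = (111 - 2q_B)/4.
Borealis substitutes q_C(q_B) into its own profit: π_B = q_B(121 - 2q_B - (111 - 2q_B)/2) - 9q_B = (131/2 - q_B)q_B - 9q_B.
The leader's first-order condition 113/2 - 2q_B = 0 yields q_B = 113/4.
Then q_C = (111 - 2·(113/4))/4 = 109/8.

28.25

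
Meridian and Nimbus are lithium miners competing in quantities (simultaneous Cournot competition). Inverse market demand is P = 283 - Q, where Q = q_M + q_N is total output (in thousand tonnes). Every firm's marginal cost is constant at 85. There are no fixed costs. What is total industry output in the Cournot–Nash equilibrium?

A representative firm's profit is π_i = q_i(283 - Q) - 85q_i.
Setting ∂π_i/∂q_i = 0 with rivals' quantities fixed: 198 - 2q_i - q_j = 0.
By symmetry each firm produces the same amount; substituting q_j = q_i yields q_i = 198/3 = 66.
Total output Q = 66 + 66 = 132.

132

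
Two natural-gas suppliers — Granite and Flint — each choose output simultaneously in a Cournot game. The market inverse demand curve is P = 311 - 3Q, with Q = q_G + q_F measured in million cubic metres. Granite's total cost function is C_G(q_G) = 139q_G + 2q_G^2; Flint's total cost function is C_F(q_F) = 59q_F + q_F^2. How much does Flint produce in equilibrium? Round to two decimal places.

28.23

Granite's profit: π_G = (311 - 3Q)q_G - (139q_G + 2q_G²). Setting ∂π_G/∂q_G = 0: 172 - 10q_G - 3(q_F) = 0.
Flint's profit: π_F = (311 - 3Q)q_F - (59q_F + q_F²). Setting ∂π_F/∂q_F = 0: 252 - 8q_F - 3(q_G) = 0.
Rearranging gives the reaction functions q_G = (172 - 3q_F)/10 and q_F = (252 - 3q_G)/8.
Solving the pair: q_G = 620/71, q_F = 28.2254.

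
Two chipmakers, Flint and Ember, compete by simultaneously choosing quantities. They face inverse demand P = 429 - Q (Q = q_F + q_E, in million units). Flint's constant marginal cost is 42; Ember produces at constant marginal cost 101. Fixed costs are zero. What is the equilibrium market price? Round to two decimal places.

Flint's profit: π_F = (429 - Q)q_F - (42q_F). Setting ∂π_F/∂q_F = 0: 387 - 2q_F - (q_E) = 0.
Ember's profit: π_E = (429 - Q)q_E - (101q_E). Setting ∂π_E/∂q_E = 0: 328 - 2q_E - (q_F) = 0.
Rearranging gives the reaction functions q_F = (387 - q_E)/2 and q_E = (328 - q_F)/2.
Solving the pair: q_F = 446/3, q_E = 269/3.
Total output Q = 715/3, so price P = 429 - 715/3 = 572/3.

190.67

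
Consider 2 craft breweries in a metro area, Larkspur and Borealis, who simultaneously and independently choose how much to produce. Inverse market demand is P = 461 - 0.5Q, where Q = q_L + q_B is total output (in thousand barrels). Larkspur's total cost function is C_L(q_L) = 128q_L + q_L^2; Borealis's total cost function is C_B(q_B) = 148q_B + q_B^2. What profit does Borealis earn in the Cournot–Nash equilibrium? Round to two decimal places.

Larkspur's profit: π_L = (461 - 0.5Q)q_L - (128q_L + q_L²). Setting ∂π_L/∂q_L = 0: 333 - 3q_L - (1/2)(q_B) = 0.
Borealis's profit: π_B = (461 - 0.5Q)q_B - (148q_B + q_B²). Setting ∂π_B/∂q_B = 0: 313 - 3q_B - (1/2)(q_L) = 0.
So q_L = (333 - (1/2)q_B)/3 and q_B = (313 - (1/2)q_L)/3.
Solving the pair: q_L = 674/7, q_B = 618/7.
Price P = 461 - (1/2)·(1292/7) = 368.7143.
Borealis's profit: 368.7143·(618/7) - 148·(618/7) - (618/7)² = 11691.5510.

11691.55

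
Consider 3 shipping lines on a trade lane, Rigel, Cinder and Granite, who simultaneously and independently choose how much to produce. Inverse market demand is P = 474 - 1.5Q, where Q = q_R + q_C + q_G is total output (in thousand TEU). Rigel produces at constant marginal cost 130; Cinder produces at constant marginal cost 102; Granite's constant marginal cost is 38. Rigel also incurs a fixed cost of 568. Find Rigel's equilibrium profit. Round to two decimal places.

Rigel's profit: π_R = (474 - 1.5Q)q_R - (130q_R). Setting ∂π_R/∂q_R = 0: 344 - 3q_R - (3/2)(q_C + q_G) = 0.
Cinder's profit: π_C = (474 - 1.5Q)q_C - (102q_C). Setting ∂π_C/∂q_C = 0: 372 - 3q_C - (3/2)(q_R + q_G) = 0.
Granite's first-order condition: 436 - 3q_G - (3/2)(q_R + q_C) = 0.
Adding the 3 conditions: 1152 − 3Q − 3Q = 0, i.e. Q = 192.
Back-substituting: q_R = (344 − 288)/(3/2) = 112/3, q_C = (372 − 288)/(3/2) = 56, q_G = (436 − 288)/(3/2) = 296/3.
Price P = 474 - (3/2)·192 = 186.
Rigel's profit: (186 - 130)·(112/3) - 568 = 1522.6667.

1522.67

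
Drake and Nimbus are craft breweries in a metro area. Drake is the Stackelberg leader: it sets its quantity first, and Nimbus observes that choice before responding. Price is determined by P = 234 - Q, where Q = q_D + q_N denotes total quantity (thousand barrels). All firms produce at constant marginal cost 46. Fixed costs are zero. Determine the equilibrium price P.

The follower Nimbus best-responds to any q_D: π_N = (234 - Q)q_N - 46q_N.
Setting the follower's marginal profit to zero, 188 - q_D - 2q_N = 0, i.e. q_N = (188 - q_D)/2.
The leader anticipates this reaction. Substituting into P = 234 - Q gives P = 140 - (1/2)q_D, so π_D = (140 - (1/2)q_D)q_D - 46q_D.
The leader's first-order condition 94 - q_D = 0 yields q_D = 94.
Then q_N = (188 - 94)/2 = 47.
Total output Q = 141, so price P = 234 - 141 = 93.

93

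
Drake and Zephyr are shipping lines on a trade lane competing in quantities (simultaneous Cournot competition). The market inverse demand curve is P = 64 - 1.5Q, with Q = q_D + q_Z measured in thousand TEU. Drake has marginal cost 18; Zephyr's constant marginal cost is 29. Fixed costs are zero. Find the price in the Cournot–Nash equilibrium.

37

Drake's profit: π_D = (64 - 1.5Q)q_D - (18q_D). Setting ∂π_D/∂q_D = 0: 46 - 3q_D - (3/2)(q_Z) = 0.
Zephyr's first-order condition: 35 - 3q_Z - (3/2)(q_D) = 0.
Rearranging gives the reaction functions q_D = (46 - (3/2)q_Z)/3 and q_Z = (35 - (3/2)q_D)/3.
Substituting one into the other gives q_D = 38/3 and q_Z = 16/3.
Total output Q = 18, so price P = 64 - (3/2)·18 = 37.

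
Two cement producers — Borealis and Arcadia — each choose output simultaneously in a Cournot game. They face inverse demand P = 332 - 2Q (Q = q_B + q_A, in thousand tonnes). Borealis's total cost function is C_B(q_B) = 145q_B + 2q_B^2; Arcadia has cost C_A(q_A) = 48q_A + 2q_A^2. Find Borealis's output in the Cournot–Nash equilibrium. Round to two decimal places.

15.47

Borealis's profit: π_B = (332 - 2Q)q_B - (145q_B + 2q_B²). Setting ∂π_B/∂q_B = 0: 187 - 8q_B - 2(q_A) = 0.
Arcadia's first-order condition: 284 - 8q_A - 2(q_B) = 0.
Rearranging gives the reaction functions q_B = (187 - 2q_A)/8 and q_A = (284 - 2q_B)/8.
Solving the pair: q_B = 232/15, q_A = 949/30.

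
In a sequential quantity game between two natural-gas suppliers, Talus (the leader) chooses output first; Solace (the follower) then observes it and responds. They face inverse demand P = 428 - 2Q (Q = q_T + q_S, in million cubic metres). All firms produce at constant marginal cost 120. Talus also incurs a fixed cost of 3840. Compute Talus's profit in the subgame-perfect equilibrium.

2089

The follower Solace best-responds to any q_T: π_S = (428 - 2Q)q_S - 120q_S.
∂π_S/∂q_S = 308 - 2q_T - 4q_S = 0 gives the reaction function q_S = (308 - 2q_T)/4.
The leader anticipates this reaction. Substituting into P = 428 - 2Q gives P = 274 - q_T, so π_T = (274 - q_T)q_T - 120q_T.
Maximising: ∂π_T/∂q_T = 154 - 2q_T = 0, giving q_T = 77.
Then q_S = (308 - 2·77)/4 = 77/2.
Price P = 428 - 2·(231/2) = 197.
Talus's profit: (197 - 120)·77 - 3840 = 2089.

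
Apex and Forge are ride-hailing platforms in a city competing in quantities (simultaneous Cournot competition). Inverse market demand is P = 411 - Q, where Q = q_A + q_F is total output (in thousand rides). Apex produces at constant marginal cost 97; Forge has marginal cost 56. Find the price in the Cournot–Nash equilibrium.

188

Apex's profit: π_A = (411 - Q)q_A - (97q_A). Setting ∂π_A/∂q_A = 0: 314 - 2q_A - (q_F) = 0.
Forge's first-order condition: 355 - 2q_F - (q_A) = 0.
Rearranging gives the reaction functions q_A = (314 - q_F)/2 and q_F = (355 - q_A)/2.
Solving the pair: q_A = 91, q_F = 132.
Total output Q = 223, so price P = 411 - 223 = 188.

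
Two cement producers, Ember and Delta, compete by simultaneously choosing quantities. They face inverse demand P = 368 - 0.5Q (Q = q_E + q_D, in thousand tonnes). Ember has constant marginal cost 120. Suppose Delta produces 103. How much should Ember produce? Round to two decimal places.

With the rival's output fixed at 103, Ember's profit is π_E = (368 - (1/2)·103 - (1/2)q_E)q_E - (120q_E) = (633/2 - (1/2)q_E)q_E - (120q_E).
∂π_E/∂q_E = 393/2 - q_E = 0, so q_E = 393/2.

196.50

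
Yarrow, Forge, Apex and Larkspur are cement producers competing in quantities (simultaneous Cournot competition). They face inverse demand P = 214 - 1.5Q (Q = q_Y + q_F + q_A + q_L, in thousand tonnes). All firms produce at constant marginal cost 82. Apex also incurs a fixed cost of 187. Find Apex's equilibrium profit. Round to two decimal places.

277.64

Each firm earns π_i = (214 - 1.5Q)q_i - 82q_i.
Setting ∂π_i/∂q_i = 0 with rivals' quantities fixed: 132 - 3q_i - (3/2)·Σ_{j≠i} q_j = 0.
By symmetry each firm produces the same amount; substituting Σ_{j≠i} q_j = 3q_i yields q_i = 132/(15/2) = 88/5.
Price P = 214 - (3/2)·(352/5) = 542/5.
Apex's profit: (542/5 - 82)·(88/5) - 187 = 277.6400.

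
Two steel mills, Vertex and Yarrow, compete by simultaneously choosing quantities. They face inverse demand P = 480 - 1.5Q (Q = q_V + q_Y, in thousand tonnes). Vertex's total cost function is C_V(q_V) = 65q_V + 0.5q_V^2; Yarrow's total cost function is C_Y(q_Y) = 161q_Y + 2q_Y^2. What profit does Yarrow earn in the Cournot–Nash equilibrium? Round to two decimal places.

2254.26

Vertex's profit: π_V = (480 - 1.5Q)q_V - (65q_V + (1/2)q_V²). Setting ∂π_V/∂q_V = 0: 415 - 4q_V - (3/2)(q_Y) = 0.
Yarrow's profit: π_Y = (480 - 1.5Q)q_Y - (161q_Y + 2q_Y²). Setting ∂π_Y/∂q_Y = 0: 319 - 7q_Y - (3/2)(q_V) = 0.
So q_V = (415 - (3/2)q_Y)/4 and q_Y = (319 - (3/2)q_V)/7.
Solving the pair: q_V = 94.2330, q_Y = 25.3786.
Price P = 480 - (3/2)·119.6117 = 300.5825.
Yarrow's profit: 300.5825·25.3786 - 161·25.3786 - 2·25.3786² = 2254.2639.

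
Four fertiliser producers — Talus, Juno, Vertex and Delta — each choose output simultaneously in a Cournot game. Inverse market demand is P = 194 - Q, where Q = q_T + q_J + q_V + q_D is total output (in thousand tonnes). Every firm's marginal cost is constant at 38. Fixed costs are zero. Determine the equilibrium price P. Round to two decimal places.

A representative firm's profit is π_i = q_i(194 - Q) - 38q_i.
Setting ∂π_i/∂q_i = 0 with rivals' quantities fixed: 156 - 2q_i - Σ_{j≠i} q_j = 0.
By symmetry each firm produces the same amount; substituting Σ_{j≠i} q_j = 3q_i yields q_i = 156/5.
Total output Q = 624/5, so price P = 194 - 624/5 = 346/5.

69.20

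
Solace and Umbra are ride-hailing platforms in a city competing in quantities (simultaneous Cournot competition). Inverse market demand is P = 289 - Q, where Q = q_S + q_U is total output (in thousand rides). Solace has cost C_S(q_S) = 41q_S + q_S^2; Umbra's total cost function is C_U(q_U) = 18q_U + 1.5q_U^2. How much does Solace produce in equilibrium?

Solace's profit: π_S = (289 - Q)q_S - (41q_S + q_S²). Setting ∂π_S/∂q_S = 0: 248 - 4q_S - (q_U) = 0.
Umbra's first-order condition: 271 - 5q_U - (q_S) = 0.
Rearranging gives the reaction functions q_S = (248 - q_U)/4 and q_U = (271 - q_S)/5.
Substituting one into the other gives q_S = 51 and q_U = 44.

51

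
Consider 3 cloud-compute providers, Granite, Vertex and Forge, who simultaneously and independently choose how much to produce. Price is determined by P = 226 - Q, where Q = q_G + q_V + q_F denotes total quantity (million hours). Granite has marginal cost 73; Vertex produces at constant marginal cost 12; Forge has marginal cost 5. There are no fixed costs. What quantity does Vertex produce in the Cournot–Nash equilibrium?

67

Granite's profit: π_G = (226 - Q)q_G - (73q_G). Setting ∂π_G/∂q_G = 0: 153 - 2q_G - (q_V + q_F) = 0.
Vertex's first-order condition: 214 - 2q_V - (q_G + q_F) = 0.
Forge's first-order condition: 221 - 2q_F - (q_G + q_V) = 0.
Adding the 3 first-order conditions: 588 − 4Q = 0, so Q = 147.
Back-substituting: q_G = (153 − 147) = 6, q_V = (214 − 147) = 67, q_F = (221 − 147) = 74.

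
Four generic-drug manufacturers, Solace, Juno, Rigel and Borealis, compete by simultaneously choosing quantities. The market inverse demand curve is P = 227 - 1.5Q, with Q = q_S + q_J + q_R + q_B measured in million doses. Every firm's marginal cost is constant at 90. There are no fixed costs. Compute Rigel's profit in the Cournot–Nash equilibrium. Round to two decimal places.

A representative firm's profit is π_i = q_i(227 - 1.5Q) - 90q_i.
First-order condition (treating rivals' output as given): 137 - 3q_i - (3/2)·Σ_{j≠i} q_j = 0.
By symmetry each firm produces the same amount; substituting Σ_{j≠i} q_j = 3q_i yields q_i = 137/(15/2) = 274/15.
Price P = 227 - (3/2)·(1096/15) = 587/5.
Rigel's profit: (587/5 - 90)·(274/15) = 500.5067.

500.51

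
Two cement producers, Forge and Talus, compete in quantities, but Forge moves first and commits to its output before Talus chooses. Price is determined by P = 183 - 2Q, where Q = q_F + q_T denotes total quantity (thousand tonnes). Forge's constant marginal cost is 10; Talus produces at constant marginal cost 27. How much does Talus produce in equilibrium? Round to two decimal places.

15.25

The follower Talus best-responds to any q_F: π_T = (183 - 2Q)q_T - 27q_T.
Setting the follower's marginal profit to zero, 156 - 2q_F - 4q_T = 0, i.e. q_T = (156 - 2q_F)/4.
The leader anticipates this reaction. Substituting into P = 183 - 2Q gives P = 105 - q_F, so π_F = (105 - q_F)q_F - 10q_F.
Leader FOC: 95 - 2q_F = 0, so q_F = 95/2.
Then q_T = (156 - 2·(95/2))/4 = 61/4.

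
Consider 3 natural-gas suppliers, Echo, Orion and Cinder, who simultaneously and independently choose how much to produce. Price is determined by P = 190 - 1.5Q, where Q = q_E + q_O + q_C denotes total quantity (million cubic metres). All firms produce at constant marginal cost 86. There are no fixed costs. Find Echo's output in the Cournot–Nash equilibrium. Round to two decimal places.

17.33

Each firm earns π_i = (190 - 1.5Q)q_i - 86q_i.
First-order condition (treating rivals' output as given): 104 - 3q_i - (3/2)·Σ_{j≠i} q_j = 0.
By symmetry each firm produces the same amount; substituting Σ_{j≠i} q_j = 2q_i yields q_i = 104/6 = 52/3.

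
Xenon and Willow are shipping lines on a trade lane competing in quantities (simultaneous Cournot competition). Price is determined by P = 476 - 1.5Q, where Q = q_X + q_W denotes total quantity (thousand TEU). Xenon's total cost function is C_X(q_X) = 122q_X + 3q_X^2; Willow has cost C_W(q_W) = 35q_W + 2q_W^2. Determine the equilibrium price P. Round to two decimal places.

Xenon's profit: π_X = (476 - 1.5Q)q_X - (122q_X + 3q_X²). Setting ∂π_X/∂q_X = 0: 354 - 9q_X - (3/2)(q_W) = 0.
Willow's profit: π_W = (476 - 1.5Q)q_W - (35q_W + 2q_W²). Setting ∂π_W/∂q_W = 0: 441 - 7q_W - (3/2)(q_X) = 0.
Best responses: q_X = (354 - (3/2)q_W)/9, q_W = (441 - (3/2)q_X)/7.
Substituting one into the other gives q_X = 29.9012 and q_W = 1528/27.
Total output Q = 86.4938, so price P = 476 - (3/2)·86.4938 = 346.2593.

346.26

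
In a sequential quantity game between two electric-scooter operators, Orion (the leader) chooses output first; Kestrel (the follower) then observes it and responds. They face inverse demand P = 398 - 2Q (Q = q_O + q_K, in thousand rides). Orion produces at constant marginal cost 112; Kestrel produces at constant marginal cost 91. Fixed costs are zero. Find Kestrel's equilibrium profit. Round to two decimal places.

3806.28

Solve by backward induction. Given q_O, the follower Kestrel maximises π_K = (398 - 2q_O - 2q_K)q_K - 91q_K.
∂π_K/∂q_K = 307 - 2q_O - 4q_K = 0 gives the reaction function q_K = (307 - 2q_O)/4.
The leader anticipates this reaction. Substituting into P = 398 - 2Q gives P = 489/2 - q_O, so π_O = (489/2 - q_O)q_O - 112q_O.
The leader's first-order condition 265/2 - 2q_O = 0 yields q_O = 265/4.
Then q_K = (307 - 2·(265/4))/4 = 349/8.
Price P = 398 - 2·(879/8) = 713/4.
Kestrel's profit: (713/4 - 91)·(349/8) = 3806.2813.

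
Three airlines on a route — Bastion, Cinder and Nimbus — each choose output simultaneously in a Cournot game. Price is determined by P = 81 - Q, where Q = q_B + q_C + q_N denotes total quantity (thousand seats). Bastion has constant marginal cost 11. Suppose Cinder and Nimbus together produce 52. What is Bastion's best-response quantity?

9

With rivals' combined output fixed at 52, Bastion's profit is π_B = (81 - 52 - q_B)q_B - (11q_B) = (29 - q_B)q_B - (11q_B).
∂π_B/∂q_B = 18 - 2q_B = 0, so q_B = 9.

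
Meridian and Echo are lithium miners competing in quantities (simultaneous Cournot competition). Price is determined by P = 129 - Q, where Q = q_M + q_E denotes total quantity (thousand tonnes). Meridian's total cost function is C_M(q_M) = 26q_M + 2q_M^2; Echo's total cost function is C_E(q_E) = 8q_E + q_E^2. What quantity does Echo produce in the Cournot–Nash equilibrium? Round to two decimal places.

Meridian's profit: π_M = (129 - Q)q_M - (26q_M + 2q_M²). Setting ∂π_M/∂q_M = 0: 103 - 6q_M - (q_E) = 0.
Echo's profit: π_E = (129 - Q)q_E - (8q_E + q_E²). Setting ∂π_E/∂q_E = 0: 121 - 4q_E - (q_M) = 0.
Best responses: q_M = (103 - q_E)/6, q_E = (121 - q_M)/4.
Solving the pair: q_M = 291/23, q_E = 623/23.

27.09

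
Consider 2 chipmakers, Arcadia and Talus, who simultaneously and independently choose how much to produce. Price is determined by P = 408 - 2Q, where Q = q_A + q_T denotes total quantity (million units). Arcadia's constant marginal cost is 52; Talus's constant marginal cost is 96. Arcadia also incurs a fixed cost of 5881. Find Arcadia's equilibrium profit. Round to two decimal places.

Arcadia's profit: π_A = (408 - 2Q)q_A - (52q_A). Setting ∂π_A/∂q_A = 0: 356 - 4q_A - 2(q_T) = 0.
Talus's first-order condition: 312 - 4q_T - 2(q_A) = 0.
Best responses: q_A = (356 - 2q_T)/4, q_T = (312 - 2q_A)/4.
Substituting one into the other gives q_A = 200/3 and q_T = 134/3.
Price P = 408 - 2·(334/3) = 556/3.
Arcadia's profit: (556/3 - 52)·(200/3) - 5881 = 3007.8889.

3007.89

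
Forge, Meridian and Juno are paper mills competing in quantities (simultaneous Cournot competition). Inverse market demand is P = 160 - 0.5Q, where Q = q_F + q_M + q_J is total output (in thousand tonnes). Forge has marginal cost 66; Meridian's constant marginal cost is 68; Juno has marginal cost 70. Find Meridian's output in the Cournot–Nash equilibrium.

46

Forge's profit: π_F = (160 - 0.5Q)q_F - (66q_F). Setting ∂π_F/∂q_F = 0: 94 - q_F - (1/2)(q_M + q_J) = 0.
Meridian's first-order condition: 92 - q_M - (1/2)(q_F + q_J) = 0.
Juno's profit: π_J = (160 - 0.5Q)q_J - (70q_J). Setting ∂π_J/∂q_J = 0: 90 - q_J - (1/2)(q_F + q_M) = 0.
Adding the 3 first-order conditions: 276 − 2Q = 0, so Q = 138.
Back-substituting: q_F = (94 − 69)/(1/2) = 50, q_M = (92 − 69)/(1/2) = 46, q_J = (90 − 69)/(1/2) = 42.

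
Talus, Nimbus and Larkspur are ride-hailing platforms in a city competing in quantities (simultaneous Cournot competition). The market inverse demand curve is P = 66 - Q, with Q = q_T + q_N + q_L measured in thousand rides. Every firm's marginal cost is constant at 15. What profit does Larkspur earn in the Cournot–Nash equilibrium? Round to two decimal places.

162.56

Each firm earns π_i = (66 - Q)q_i - 15q_i.
First-order condition (treating rivals' output as given): 51 - 2q_i - Σ_{j≠i} q_j = 0.
With identical firms every q_j equals q_i, so Σ_{j≠i} q_j = 2q_i and 51 = 4q_i, giving q_i = 51/4.
Price P = 66 - 153/4 = 111/4.
Larkspur's profit: (111/4 - 15)·(51/4) = 162.5625.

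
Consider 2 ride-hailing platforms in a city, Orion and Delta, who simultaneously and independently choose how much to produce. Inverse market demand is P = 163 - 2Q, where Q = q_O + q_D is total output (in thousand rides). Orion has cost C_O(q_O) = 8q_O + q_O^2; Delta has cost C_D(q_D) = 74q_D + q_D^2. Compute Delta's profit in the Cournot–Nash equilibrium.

147

Orion's profit: π_O = (163 - 2Q)q_O - (8q_O + q_O²). Setting ∂π_O/∂q_O = 0: 155 - 6q_O - 2(q_D) = 0.
Delta's first-order condition: 89 - 6q_D - 2(q_O) = 0.
Rearranging gives the reaction functions q_O = (155 - 2q_D)/6 and q_D = (89 - 2q_O)/6.
Substituting one into the other gives q_O = 47/2 and q_D = 7.
Price P = 163 - 2·(61/2) = 102.
Delta's profit: 102·7 - 74·7 - 7² = 147.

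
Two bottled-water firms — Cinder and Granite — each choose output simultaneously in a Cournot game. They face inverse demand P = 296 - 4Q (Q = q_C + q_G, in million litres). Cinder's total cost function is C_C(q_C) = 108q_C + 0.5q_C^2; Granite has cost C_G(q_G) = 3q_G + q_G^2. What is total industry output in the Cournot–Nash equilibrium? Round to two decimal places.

35.04

Cinder's profit: π_C = (296 - 4Q)q_C - (108q_C + (1/2)q_C²). Setting ∂π_C/∂q_C = 0: 188 - 9q_C - 4(q_G) = 0.
Granite's profit: π_G = (296 - 4Q)q_G - (3q_G + q_G²). Setting ∂π_G/∂q_G = 0: 293 - 10q_G - 4(q_C) = 0.
Rearranging gives the reaction functions q_C = (188 - 4q_G)/9 and q_G = (293 - 4q_C)/10.
Substituting one into the other gives q_C = 354/37 and q_G = 1885/74.
Total output Q = 354/37 + 1885/74 = 35.0405.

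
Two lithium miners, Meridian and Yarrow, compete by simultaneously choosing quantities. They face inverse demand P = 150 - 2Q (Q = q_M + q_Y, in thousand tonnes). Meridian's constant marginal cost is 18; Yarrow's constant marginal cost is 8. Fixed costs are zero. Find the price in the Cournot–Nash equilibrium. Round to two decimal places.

58.67

Meridian's profit: π_M = (150 - 2Q)q_M - (18q_M). Setting ∂π_M/∂q_M = 0: 132 - 4q_M - 2(q_Y) = 0.
Yarrow's profit: π_Y = (150 - 2Q)q_Y - (8q_Y). Setting ∂π_Y/∂q_Y = 0: 142 - 4q_Y - 2(q_M) = 0.
So q_M = (132 - 2q_Y)/4 and q_Y = (142 - 2q_M)/4.
Substituting one into the other gives q_M = 61/3 and q_Y = 76/3.
Total output Q = 137/3, so price P = 150 - 2·(137/3) = 176/3.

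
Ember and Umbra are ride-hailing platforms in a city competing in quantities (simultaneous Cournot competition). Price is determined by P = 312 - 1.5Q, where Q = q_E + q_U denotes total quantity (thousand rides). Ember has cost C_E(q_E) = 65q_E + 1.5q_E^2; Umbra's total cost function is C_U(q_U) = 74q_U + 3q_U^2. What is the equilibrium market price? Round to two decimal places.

227.26

Ember's profit: π_E = (312 - 1.5Q)q_E - (65q_E + (3/2)q_E²). Setting ∂π_E/∂q_E = 0: 247 - 6q_E - (3/2)(q_U) = 0.
Umbra's profit: π_U = (312 - 1.5Q)q_U - (74q_U + 3q_U²). Setting ∂π_U/∂q_U = 0: 238 - 9q_U - (3/2)(q_E) = 0.
Rearranging gives the reaction functions q_E = (247 - (3/2)q_U)/6 and q_U = (238 - (3/2)q_E)/9.
Substituting one into the other gives q_E = 36.0580 and q_U = 470/23.
Total output Q = 56.4928, so price P = 312 - (3/2)·56.4928 = 227.2609.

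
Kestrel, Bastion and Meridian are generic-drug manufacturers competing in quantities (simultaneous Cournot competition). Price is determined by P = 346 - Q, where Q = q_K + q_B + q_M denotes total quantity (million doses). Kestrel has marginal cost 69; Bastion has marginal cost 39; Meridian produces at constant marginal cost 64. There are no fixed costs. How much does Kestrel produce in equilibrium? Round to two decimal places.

Kestrel's profit: π_K = (346 - Q)q_K - (69q_K). Setting ∂π_K/∂q_K = 0: 277 - 2q_K - (q_B + q_M) = 0.
Bastion's first-order condition: 307 - 2q_B - (q_K + q_M) = 0.
Meridian's first-order condition: 282 - 2q_M - (q_K + q_B) = 0.
Summing all 3 equations gives 866 − 4Q = 0, hence Q = 433/2.
Back-substituting: q_K = (277 − 433/2) = 121/2, q_B = (307 − 433/2) = 181/2, q_M = (282 − 433/2) = 131/2.

60.50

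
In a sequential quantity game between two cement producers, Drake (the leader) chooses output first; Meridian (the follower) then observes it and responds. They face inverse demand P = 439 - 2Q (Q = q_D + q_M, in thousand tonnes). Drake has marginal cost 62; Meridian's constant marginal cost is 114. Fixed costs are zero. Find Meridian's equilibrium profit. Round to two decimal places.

1526.28

The follower Meridian best-responds to any q_D: π_M = (439 - 2Q)q_M - 114q_M.
∂π_M/∂q_M = 325 - 2q_D - 4q_M = 0 gives the reaction function q_M = (325 - 2q_D)/4.
Drake substitutes q_M(q_D) into its own profit: π_D = q_D(439 - 2q_D - (325 - 2q_D)/2) - 62q_D = (553/2 - q_D)q_D - 62q_D.
The leader's first-order condition 429/2 - 2q_D = 0 yields q_D = 429/4.
Then q_M = (325 - 2·(429/4))/4 = 221/8.
Price P = 439 - 2·(1079/8) = 677/4.
Meridian's profit: (677/4 - 114)·(221/8) = 1526.2813.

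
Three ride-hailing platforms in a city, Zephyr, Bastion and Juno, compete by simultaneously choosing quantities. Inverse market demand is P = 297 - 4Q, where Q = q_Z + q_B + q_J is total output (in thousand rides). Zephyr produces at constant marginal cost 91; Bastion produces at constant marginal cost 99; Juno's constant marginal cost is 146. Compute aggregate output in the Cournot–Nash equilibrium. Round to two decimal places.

34.69

Zephyr's profit: π_Z = (297 - 4Q)q_Z - (91q_Z). Setting ∂π_Z/∂q_Z = 0: 206 - 8q_Z - 4(q_B + q_J) = 0.
Bastion's first-order condition: 198 - 8q_B - 4(q_Z + q_J) = 0.
Juno's first-order condition: 151 - 8q_J - 4(q_Z + q_B) = 0.
Adding the 3 conditions: 555 − 8Q − 8Q = 0, i.e. Q = 555/16.
Back-substituting: q_Z = (206 − 555/4)/4 = 269/16, q_B = (198 − 555/4)/4 = 237/16, q_J = (151 − 555/4)/4 = 49/16.
Total output Q = 269/16 + 237/16 + 49/16 = 555/16.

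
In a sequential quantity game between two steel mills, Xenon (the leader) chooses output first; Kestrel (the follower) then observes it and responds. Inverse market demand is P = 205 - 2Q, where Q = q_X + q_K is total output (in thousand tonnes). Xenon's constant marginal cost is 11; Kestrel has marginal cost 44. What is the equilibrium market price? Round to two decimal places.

The follower Kestrel best-responds to any q_X: π_K = (205 - 2Q)q_K - 44q_K.
Setting the follower's marginal profit to zero, 161 - 2q_X - 4q_K = 0, i.e. q_K = (161 - 2q_X)/4.
The leader anticipates this reaction. Substituting into P = 205 - 2Q gives P = 249/2 - q_X, so π_X = (249/2 - q_X)q_X - 11q_X.
Maximising: ∂π_X/∂q_X = 227/2 - 2q_X = 0, giving q_X = 227/4.
Then q_K = (161 - 2·(227/4))/4 = 95/8.
Total output Q = 549/8, so price P = 205 - 2·(549/8) = 271/4.

67.75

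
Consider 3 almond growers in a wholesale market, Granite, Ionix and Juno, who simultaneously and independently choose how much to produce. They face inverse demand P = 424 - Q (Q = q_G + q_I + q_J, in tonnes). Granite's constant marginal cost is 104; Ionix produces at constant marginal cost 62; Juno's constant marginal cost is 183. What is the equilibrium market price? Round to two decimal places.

193.25

Granite's profit: π_G = (424 - Q)q_G - (104q_G). Setting ∂π_G/∂q_G = 0: 320 - 2q_G - (q_I + q_J) = 0.
Ionix's profit: π_I = (424 - Q)q_I - (62q_I). Setting ∂π_I/∂q_I = 0: 362 - 2q_I - (q_G + q_J) = 0.
Juno's first-order condition: 241 - 2q_J - (q_G + q_I) = 0.
Adding the 3 conditions: 923 − 2Q − 2Q = 0, i.e. Q = 923/4.
Back-substituting: q_G = (320 − 923/4) = 357/4, q_I = (362 − 923/4) = 525/4, q_J = (241 − 923/4) = 41/4.
Total output Q = 923/4, so price P = 424 - 923/4 = 773/4.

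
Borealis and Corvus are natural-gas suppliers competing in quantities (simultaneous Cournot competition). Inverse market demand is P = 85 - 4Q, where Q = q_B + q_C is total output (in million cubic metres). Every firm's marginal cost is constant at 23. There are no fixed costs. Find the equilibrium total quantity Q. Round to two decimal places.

10.33

Each firm earns π_i = (85 - 4Q)q_i - 23q_i.
Setting ∂π_i/∂q_i = 0 with rivals' quantities fixed: 62 - 8q_i - 4q_j = 0.
With identical firms every q_j equals q_i, so q_j = q_i and 62 = 12q_i, giving q_i = 31/6.
Total output Q = 31/6 + 31/6 = 31/3.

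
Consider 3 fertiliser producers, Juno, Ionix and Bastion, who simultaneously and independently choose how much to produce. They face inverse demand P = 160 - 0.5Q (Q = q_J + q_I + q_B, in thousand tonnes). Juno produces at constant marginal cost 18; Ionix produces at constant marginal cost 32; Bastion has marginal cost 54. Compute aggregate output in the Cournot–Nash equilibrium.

Juno's profit: π_J = (160 - 0.5Q)q_J - (18q_J). Setting ∂π_J/∂q_J = 0: 142 - q_J - (1/2)(q_I + q_B) = 0.
Ionix's first-order condition: 128 - q_I - (1/2)(q_J + q_B) = 0.
Bastion's first-order condition: 106 - q_B - (1/2)(q_J + q_I) = 0.
Adding the 3 first-order conditions: 376 − 2Q = 0, so Q = 188.
Back-substituting: q_J = (142 − 94)/(1/2) = 96, q_I = (128 − 94)/(1/2) = 68, q_B = (106 − 94)/(1/2) = 24.
Total output Q = 96 + 68 + 24 = 188.

188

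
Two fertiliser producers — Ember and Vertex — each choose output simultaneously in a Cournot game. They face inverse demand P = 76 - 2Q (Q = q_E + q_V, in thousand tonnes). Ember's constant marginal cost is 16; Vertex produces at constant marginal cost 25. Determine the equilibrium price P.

39

Ember's profit: π_E = (76 - 2Q)q_E - (16q_E). Setting ∂π_E/∂q_E = 0: 60 - 4q_E - 2(q_V) = 0.
Vertex's profit: π_V = (76 - 2Q)q_V - (25q_V). Setting ∂π_V/∂q_V = 0: 51 - 4q_V - 2(q_E) = 0.
Best responses: q_E = (60 - 2q_V)/4, q_V = (51 - 2q_E)/4.
Solving the pair: q_E = 23/2, q_V = 7.
Total output Q = 37/2, so price P = 76 - 2·(37/2) = 39.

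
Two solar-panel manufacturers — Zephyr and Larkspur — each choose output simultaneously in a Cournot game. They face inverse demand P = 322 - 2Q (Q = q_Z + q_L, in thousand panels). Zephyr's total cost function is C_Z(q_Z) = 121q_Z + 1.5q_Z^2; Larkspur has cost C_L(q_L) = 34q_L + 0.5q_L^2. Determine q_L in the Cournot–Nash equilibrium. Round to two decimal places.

52.06

Zephyr's profit: π_Z = (322 - 2Q)q_Z - (121q_Z + (3/2)q_Z²). Setting ∂π_Z/∂q_Z = 0: 201 - 7q_Z - 2(q_L) = 0.
Larkspur's first-order condition: 288 - 5q_L - 2(q_Z) = 0.
So q_Z = (201 - 2q_L)/7 and q_L = (288 - 2q_Z)/5.
Substituting one into the other gives q_Z = 429/31 and q_L = 1614/31.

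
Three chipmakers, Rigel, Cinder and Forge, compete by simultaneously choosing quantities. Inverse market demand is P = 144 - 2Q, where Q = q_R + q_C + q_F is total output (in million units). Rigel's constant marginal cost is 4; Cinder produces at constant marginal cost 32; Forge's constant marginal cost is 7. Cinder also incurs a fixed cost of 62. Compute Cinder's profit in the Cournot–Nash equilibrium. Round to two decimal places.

46.78

Rigel's profit: π_R = (144 - 2Q)q_R - (4q_R). Setting ∂π_R/∂q_R = 0: 140 - 4q_R - 2(q_C + q_F) = 0.
Cinder's first-order condition: 112 - 4q_C - 2(q_R + q_F) = 0.
Forge's first-order condition: 137 - 4q_F - 2(q_R + q_C) = 0.
Adding the 3 first-order conditions: 389 − 8Q = 0, so Q = 389/8.
Back-substituting: q_R = (140 − 389/4)/2 = 171/8, q_C = (112 − 389/4)/2 = 59/8, q_F = (137 − 389/4)/2 = 159/8.
Price P = 144 - 2·(389/8) = 187/4.
Cinder's profit: (187/4 - 32)·(59/8) - 62 = 1497/32.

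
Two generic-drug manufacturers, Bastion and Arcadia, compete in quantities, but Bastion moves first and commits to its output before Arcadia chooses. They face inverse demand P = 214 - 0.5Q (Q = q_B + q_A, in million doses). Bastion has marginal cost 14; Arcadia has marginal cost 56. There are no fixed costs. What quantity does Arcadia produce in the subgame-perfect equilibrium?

Solve by backward induction. Given q_B, the follower Arcadia maximises π_A = (214 - (1/2)q_B - (1/2)q_A)q_A - 56q_A.
Follower FOC: 158 - (1/2)q_B - q_A = 0, so q_A(q_B) = (158 - (1/2)q_B).
The leader anticipates this reaction. Substituting into P = 214 - 0.5Q gives P = 135 - (1/4)q_B, so π_B = (135 - (1/4)q_B)q_B - 14q_B.
Maximising: ∂π_B/∂q_B = 121 - (1/2)q_B = 0, giving q_B = 242.
Then q_A = (158 - (1/2)·242) = 37.

37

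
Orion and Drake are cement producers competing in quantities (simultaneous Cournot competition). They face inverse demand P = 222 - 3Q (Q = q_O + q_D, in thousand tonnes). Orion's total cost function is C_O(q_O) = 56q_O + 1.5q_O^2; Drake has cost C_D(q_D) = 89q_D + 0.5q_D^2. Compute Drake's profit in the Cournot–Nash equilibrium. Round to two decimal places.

Orion's profit: π_O = (222 - 3Q)q_O - (56q_O + (3/2)q_O²). Setting ∂π_O/∂q_O = 0: 166 - 9q_O - 3(q_D) = 0.
Drake's profit: π_D = (222 - 3Q)q_D - (89q_D + (1/2)q_D²). Setting ∂π_D/∂q_D = 0: 133 - 7q_D - 3(q_O) = 0.
Rearranging gives the reaction functions q_O = (166 - 3q_D)/9 and q_D = (133 - 3q_O)/7.
Solving the pair: q_O = 763/54, q_D = 233/18.
Price P = 222 - 3·(731/27) = 1267/9.
Drake's profit: (1267/9)·(233/18) - 89·(233/18) - (1/2)(233/18)² = 586.4552.

586.46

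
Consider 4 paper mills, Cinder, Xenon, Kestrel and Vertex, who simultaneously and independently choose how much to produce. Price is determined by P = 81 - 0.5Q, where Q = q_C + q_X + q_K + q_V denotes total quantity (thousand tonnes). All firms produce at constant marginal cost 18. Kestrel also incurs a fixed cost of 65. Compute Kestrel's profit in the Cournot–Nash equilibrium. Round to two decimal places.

Each firm earns π_i = (81 - 0.5Q)q_i - 18q_i.
Setting ∂π_i/∂q_i = 0 with rivals' quantities fixed: 63 - q_i - (1/2)·Σ_{j≠i} q_j = 0.
By symmetry each firm produces the same amount; substituting Σ_{j≠i} q_j = 3q_i yields q_i = 63/(5/2) = 126/5.
Price P = 81 - (1/2)·(504/5) = 153/5.
Kestrel's profit: (153/5 - 18)·(126/5) - 65 = 252.5200.

252.52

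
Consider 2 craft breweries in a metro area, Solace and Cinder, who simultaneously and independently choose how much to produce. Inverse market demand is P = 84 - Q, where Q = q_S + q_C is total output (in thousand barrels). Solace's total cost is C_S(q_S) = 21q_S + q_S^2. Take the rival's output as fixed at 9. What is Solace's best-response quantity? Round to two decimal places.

13.50

With the rival's output fixed at 9, Solace's profit is π_S = (84 - 9 - q_S)q_S - (21q_S + q_S²) = (75 - q_S)q_S - (21q_S + q_S²).
∂π_S/∂q_S = 54 - 4q_S = 0, so q_S = 27/2.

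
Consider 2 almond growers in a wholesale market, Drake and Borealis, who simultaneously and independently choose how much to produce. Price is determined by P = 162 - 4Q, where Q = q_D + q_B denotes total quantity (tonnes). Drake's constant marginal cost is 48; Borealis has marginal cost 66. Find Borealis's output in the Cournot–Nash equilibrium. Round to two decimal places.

6.50

Drake's profit: π_D = (162 - 4Q)q_D - (48q_D). Setting ∂π_D/∂q_D = 0: 114 - 8q_D - 4(q_B) = 0.
Borealis's profit: π_B = (162 - 4Q)q_B - (66q_B). Setting ∂π_B/∂q_B = 0: 96 - 8q_B - 4(q_D) = 0.
So q_D = (114 - 4q_B)/8 and q_B = (96 - 4q_D)/8.
Solving the pair: q_D = 11, q_B = 13/2.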